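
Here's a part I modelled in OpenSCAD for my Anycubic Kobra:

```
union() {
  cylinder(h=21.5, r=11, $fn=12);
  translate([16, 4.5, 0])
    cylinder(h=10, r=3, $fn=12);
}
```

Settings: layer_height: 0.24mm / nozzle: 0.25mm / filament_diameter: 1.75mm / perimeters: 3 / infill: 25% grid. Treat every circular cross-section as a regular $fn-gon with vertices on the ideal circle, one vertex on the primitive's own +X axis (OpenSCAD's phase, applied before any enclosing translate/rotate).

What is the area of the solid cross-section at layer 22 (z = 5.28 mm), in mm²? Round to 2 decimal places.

390.00 mm²

At z = 5.28 mm: the r=11 cylinder contributes a regular 12-gon of circumradius 11 (area = (12/2)·11.000²·sin(360°/12) = 363.00 mm²); the r=3 cylinder at (16, 4.5) contributes a regular 12-gon of circumradius 3 (area = (12/2)·3.000²·sin(360°/12) = 27.00 mm²); Combining (union): the 2 present regions are separate (no shared area or edge), so areas and boundary lengths simply add and each stays a separate island — area = 390.00 mm². Overall, the cross-section has 2 separate islands. Net area = 390.00 mm².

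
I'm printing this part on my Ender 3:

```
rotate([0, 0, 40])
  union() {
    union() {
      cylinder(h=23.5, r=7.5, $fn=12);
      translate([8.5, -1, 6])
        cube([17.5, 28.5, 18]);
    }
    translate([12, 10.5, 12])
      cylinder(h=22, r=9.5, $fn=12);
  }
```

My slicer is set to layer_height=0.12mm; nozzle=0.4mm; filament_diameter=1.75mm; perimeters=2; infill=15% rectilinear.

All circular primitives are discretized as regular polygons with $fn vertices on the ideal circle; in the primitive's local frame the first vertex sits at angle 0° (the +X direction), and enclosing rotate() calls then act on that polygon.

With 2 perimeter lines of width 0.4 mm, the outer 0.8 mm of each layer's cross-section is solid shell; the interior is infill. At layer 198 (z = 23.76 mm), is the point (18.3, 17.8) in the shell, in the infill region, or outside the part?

shell

At z = 23.76 mm: the cylinder does not reach this height (z outside [0, 23.5]); the cube at (8.5, -1) (footprint 17.5×28.5) is included at this height; Combining (union): only the 17.5×28.5 cube at (8.5, -1) is present, so the union is just that shape — 1 connected region; the r=9.5 cylinder at (12, 10.5) gives a regular 12-gon of circumradius 9.5 (constant along its height); Combining (union): the regions partially overlap (shared area 198.59 mm²), so overlapping operands fuse into one piece — 1 connected region; (whole slice rotated 40° about Z — lengths, areas and connectivity unchanged). Overall, the cross-section is a single solid region. Undo the 40° rotation: the query point maps to (25.460, 1.873) in the un-rotated model frame. The nearest boundary edge runs (26.00, 27.50)→(26.00, -1.00); distance from the point to it = 0.54 mm. The point is inside the cross-section, 0.54 mm from the nearest boundary — within the 0.8 mm shell band (2 × 0.4).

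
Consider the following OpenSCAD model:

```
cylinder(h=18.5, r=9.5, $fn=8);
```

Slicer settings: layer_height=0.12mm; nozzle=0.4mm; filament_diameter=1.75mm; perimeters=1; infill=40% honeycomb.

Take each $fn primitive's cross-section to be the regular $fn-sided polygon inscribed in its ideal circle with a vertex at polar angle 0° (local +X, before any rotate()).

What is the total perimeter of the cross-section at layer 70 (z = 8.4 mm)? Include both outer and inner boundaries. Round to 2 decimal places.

58.17 mm

At z = 8.4 mm: the r=9.5 cylinder contributes a regular 8-gon of circumradius 9.5 (perimeter = 2·8·9.500·sin(180°/8) = 58.17 mm). Overall, the cross-section is a single solid region. Total boundary length (outer) = 58.17 mm.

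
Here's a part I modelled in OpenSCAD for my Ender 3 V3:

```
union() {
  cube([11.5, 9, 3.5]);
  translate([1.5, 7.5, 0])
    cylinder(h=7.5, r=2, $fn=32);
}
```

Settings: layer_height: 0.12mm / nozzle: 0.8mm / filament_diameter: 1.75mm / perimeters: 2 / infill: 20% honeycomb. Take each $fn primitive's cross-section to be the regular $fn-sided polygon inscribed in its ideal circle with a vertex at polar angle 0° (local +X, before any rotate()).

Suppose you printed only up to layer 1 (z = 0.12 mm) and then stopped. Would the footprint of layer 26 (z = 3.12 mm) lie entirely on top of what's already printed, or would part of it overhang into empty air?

entirely on top

Compare the two slices. At z = 0.12: the cube (footprint 11.5×9) is included at this height (area 103.50 mm²); the r=2 cylinder at (1.5, 7.5) contributes a regular 32-gon of circumradius 2 (area = (32/2)·2.000²·sin(360°/32) = 12.49 mm²); Merging all regions: the regions partially overlap — summed areas 115.99 mm² minus the doubly-counted overlap 10.71 mm² gives 105.28 mm² — area = 105.28 mm². At z = 3.12: the 11.5×9 cube contributes its full rectangle (area 103.50 mm²); the r=2 cylinder at (1.5, 7.5) contributes a regular 32-gon of circumradius 2 (area = (32/2)·2.000²·sin(360°/32) = 12.49 mm²); Merging all regions: the regions partially overlap — summed areas 115.99 mm² minus the doubly-counted overlap 10.71 mm² gives 105.28 mm² — area = 105.28 mm². Checking containment: the cross-section at z = 3.12 is a subset of the cross-section at z = 0.12.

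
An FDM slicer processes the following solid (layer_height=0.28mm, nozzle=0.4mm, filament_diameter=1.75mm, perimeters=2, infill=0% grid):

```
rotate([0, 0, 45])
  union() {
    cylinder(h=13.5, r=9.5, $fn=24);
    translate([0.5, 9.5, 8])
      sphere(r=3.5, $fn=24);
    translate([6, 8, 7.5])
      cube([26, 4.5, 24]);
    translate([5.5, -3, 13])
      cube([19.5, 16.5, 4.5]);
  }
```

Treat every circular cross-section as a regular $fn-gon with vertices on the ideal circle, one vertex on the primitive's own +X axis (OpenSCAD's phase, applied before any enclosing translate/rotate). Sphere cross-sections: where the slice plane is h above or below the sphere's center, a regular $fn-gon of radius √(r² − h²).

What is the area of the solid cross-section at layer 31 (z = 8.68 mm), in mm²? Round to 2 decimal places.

417.46 mm²

At z = 8.68 mm: the r=9.5 cylinder gives a regular 24-gon of circumradius 9.5 (constant along its height) (area = (24/2)·9.500²·sin(360°/24) = 280.30 mm²); the r=3.5 sphere at (0.5, 9.5) slices to a regular 24-gon of circumradius 3.433 (√(r²−h²) with h=0.68 from center) (area = (24/2)·3.433²·sin(360°/24) = 36.61 mm²); the 26×4.5 cube at (6, 8) contributes its full rectangle (area 117.00 mm²); the cube at (5.5, -3) is absent (z outside [13, 17.5]); Merging all regions: the regions partially overlap — summed areas 433.91 mm² minus the doubly-counted overlap 16.45 mm² gives 417.46 mm² — area = 417.46 mm²; (rotated 45° about Z; rotation is an isometry so areas/perimeters/island counts are preserved). Overall, the cross-section has 2 separate islands. Net area = 417.46 mm².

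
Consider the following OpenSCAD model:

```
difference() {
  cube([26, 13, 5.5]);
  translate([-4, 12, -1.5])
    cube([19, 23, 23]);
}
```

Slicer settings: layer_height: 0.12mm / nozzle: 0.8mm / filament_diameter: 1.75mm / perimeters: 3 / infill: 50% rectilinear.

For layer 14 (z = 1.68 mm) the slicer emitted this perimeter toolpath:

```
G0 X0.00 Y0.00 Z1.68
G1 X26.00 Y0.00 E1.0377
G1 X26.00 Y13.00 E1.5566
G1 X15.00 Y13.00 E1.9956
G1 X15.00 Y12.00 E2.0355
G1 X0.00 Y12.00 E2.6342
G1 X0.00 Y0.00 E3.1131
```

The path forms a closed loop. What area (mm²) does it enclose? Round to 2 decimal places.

Apply the shoelace formula to the sequence of (X, Y) vertices; enclosed area = 323.00 mm².

323.00 mm²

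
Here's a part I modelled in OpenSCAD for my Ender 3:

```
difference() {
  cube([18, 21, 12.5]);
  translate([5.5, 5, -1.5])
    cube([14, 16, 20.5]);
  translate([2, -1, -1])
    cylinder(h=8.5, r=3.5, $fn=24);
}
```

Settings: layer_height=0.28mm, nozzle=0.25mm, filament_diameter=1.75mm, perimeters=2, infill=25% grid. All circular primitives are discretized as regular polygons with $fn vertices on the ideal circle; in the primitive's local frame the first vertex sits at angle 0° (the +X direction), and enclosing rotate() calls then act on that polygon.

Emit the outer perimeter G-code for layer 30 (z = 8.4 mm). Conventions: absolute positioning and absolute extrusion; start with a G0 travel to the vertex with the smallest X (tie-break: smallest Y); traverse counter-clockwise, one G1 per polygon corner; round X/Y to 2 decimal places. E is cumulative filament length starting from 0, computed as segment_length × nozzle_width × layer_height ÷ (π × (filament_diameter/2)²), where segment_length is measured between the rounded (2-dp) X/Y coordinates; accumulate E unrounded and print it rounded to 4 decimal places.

G0 X0.00 Y0.00 Z8.40
G1 X18.00 Y0.00 E0.5238
G1 X18.00 Y5.00 E0.6694
G1 X5.50 Y5.00 E1.0331
G1 X5.50 Y21.00 E1.4988
G1 X0.00 Y21.00 E1.6588
G1 X0.00 Y0.00 E2.2700

At z = 8.4 mm: the cube is present — its section is the full 18×21 rectangle; the 14×16 cube at (5.5, 5) contributes its full rectangle; the cylinder at (2, -1) is absent (z outside [-1, 7.5]); Taking the first minus the rest: starting from the 18×21 cube, the 14×16 cube at (5.5, 5) partially overlaps it — only the 200.00 mm² overlap (of its 224.00 mm²) is removed, clipping the outline — 1 connected region. The outline is a single polygon with 6 vertices. Extrusion per mm of travel: 0.25 × 0.28 / (π × 0.875²) = 0.029103. Accumulating E over each segment gives final E = 2.2700.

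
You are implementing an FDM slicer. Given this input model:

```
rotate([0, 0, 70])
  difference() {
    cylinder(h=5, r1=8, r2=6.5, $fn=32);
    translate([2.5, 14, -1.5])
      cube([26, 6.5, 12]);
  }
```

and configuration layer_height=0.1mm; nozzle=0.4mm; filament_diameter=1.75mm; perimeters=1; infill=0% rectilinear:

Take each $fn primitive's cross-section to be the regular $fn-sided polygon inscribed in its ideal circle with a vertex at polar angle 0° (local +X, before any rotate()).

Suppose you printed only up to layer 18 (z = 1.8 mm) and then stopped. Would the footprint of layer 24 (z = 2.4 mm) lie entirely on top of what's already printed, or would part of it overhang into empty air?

entirely on top

Compare the two slices. At z = 1.8: the cone (r1=8→r2=6.5) has section circumradius 7.460 here — a regular 32-gon (area = (32/2)·7.460²·sin(360°/32) = 173.71 mm²); the cube at (2.5, 14) (footprint 26×6.5) is included at this height (area 169.00 mm²); Subtracting the remaining from the first: starting from the cone (173.71 mm²), the 26×6.5 cube at (2.5, 14) misses the remaining region (no effect) — area = 173.71 mm²; (rotated 70° about Z; rotation is an isometry so areas/perimeters/island counts are preserved). At z = 2.4: the cone: at t=0.480 of its height the radius interpolates to r₁+(r₂−r₁)t = 7.280, giving a regular 32-gon of that circumradius (area = (32/2)·7.280²·sin(360°/32) = 165.43 mm²); the cube at (2.5, 14) is present — its section is the full 26×6.5 rectangle (area 169.00 mm²); After the difference (first − rest): starting from the cone (165.43 mm²), the 26×6.5 cube at (2.5, 14) misses the remaining region (no effect) — area = 165.43 mm²; (rotated 70° about Z; rotation is an isometry so areas/perimeters/island counts are preserved). Checking containment: the cross-section at z = 2.4 is a subset of the cross-section at z = 1.8.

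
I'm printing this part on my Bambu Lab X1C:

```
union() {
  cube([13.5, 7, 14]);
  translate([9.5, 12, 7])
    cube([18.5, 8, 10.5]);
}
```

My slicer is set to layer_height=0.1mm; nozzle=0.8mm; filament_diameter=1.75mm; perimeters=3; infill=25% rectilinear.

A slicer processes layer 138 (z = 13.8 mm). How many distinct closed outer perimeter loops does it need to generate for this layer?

At z = 13.8 mm: the 13.5×7 cube contributes its full rectangle; the 18.5×8 cube at (9.5, 12) contributes its full rectangle; Taking the union: the 2 present regions are separate (no shared area or edge), so areas and boundary lengths simply add and each stays a separate island — 2 connected regions. The result has 2 disconnected regions.

2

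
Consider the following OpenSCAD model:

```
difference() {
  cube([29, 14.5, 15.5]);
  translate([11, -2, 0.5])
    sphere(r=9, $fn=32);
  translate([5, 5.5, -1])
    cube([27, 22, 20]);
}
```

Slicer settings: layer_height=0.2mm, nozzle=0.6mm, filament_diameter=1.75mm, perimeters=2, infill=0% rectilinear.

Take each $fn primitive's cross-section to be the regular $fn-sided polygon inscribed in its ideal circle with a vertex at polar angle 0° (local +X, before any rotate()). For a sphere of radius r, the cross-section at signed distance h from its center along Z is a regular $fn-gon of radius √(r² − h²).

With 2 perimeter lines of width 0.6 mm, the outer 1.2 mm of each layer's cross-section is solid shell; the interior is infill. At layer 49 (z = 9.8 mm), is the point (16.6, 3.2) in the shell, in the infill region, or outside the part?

infill

At z = 9.8 mm: the cube (footprint 29×14.5) is included at this height; the sphere at (11, -2) does not reach this height (|z−center|=9.300 > r=9); the cube at (5, 5.5) is present — its section is the full 27×22 rectangle; After the difference (first − rest): starting from the 29×14.5 cube, the 27×22 cube at (5, 5.5) partially overlaps it — only the 216.00 mm² overlap (of its 594.00 mm²) is removed, clipping the outline — 1 connected region. Overall, the cross-section is a single solid region. The nearest boundary edge runs (5.00, 5.50)→(29.00, 5.50); distance from the point to it = 2.30 mm. The point is inside the cross-section and 2.30 mm from the nearest boundary — more than the 1.2 mm shell width (2 × 0.6), so it's in the infill interior.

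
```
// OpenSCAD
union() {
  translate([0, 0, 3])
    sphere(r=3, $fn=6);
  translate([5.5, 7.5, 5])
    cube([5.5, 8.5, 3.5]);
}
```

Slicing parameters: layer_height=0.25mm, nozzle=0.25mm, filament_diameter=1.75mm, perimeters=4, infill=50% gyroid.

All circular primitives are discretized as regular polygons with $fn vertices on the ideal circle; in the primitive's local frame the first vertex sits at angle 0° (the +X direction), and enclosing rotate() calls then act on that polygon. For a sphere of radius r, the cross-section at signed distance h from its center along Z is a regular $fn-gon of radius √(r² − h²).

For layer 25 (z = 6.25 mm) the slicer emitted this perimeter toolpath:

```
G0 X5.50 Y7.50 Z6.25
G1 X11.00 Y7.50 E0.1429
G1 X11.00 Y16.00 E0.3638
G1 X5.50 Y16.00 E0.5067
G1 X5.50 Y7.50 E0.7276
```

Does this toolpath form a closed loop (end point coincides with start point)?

yes

Start point (G0): (5.50, 7.50). End point (last G1): the path returns to the start — closed.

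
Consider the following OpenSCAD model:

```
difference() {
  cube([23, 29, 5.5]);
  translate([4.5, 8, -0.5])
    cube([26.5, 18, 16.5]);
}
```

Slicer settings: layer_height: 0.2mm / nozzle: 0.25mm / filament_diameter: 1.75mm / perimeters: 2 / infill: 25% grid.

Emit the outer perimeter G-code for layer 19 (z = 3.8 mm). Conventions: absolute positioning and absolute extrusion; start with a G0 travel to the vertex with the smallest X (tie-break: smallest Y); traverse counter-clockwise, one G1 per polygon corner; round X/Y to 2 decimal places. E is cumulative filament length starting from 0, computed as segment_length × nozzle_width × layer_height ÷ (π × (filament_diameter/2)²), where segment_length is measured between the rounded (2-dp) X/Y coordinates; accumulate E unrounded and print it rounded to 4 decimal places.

At z = 3.8 mm: the cube is present — its section is the full 23×29 rectangle; the cube at (4.5, 8) (footprint 26.5×18) is included at this height; Subtracting the remaining from the first: starting from the 23×29 cube, the 26.5×18 cube at (4.5, 8) partially overlaps it — only the 333.00 mm² overlap (of its 477.00 mm²) is removed, clipping the outline — 1 connected region. The outline is a single polygon with 8 vertices. Extrusion per mm of travel: 0.25 × 0.2 / (π × 0.875²) = 0.020788. Accumulating E over each segment gives final E = 2.9310.

G0 X0.00 Y0.00 Z3.80
G1 X23.00 Y0.00 E0.4781
G1 X23.00 Y8.00 E0.6444
G1 X4.50 Y8.00 E1.0290
G1 X4.50 Y26.00 E1.4032
G1 X23.00 Y26.00 E1.7877
G1 X23.00 Y29.00 E1.8501
G1 X0.00 Y29.00 E2.3282
G1 X0.00 Y0.00 E2.9310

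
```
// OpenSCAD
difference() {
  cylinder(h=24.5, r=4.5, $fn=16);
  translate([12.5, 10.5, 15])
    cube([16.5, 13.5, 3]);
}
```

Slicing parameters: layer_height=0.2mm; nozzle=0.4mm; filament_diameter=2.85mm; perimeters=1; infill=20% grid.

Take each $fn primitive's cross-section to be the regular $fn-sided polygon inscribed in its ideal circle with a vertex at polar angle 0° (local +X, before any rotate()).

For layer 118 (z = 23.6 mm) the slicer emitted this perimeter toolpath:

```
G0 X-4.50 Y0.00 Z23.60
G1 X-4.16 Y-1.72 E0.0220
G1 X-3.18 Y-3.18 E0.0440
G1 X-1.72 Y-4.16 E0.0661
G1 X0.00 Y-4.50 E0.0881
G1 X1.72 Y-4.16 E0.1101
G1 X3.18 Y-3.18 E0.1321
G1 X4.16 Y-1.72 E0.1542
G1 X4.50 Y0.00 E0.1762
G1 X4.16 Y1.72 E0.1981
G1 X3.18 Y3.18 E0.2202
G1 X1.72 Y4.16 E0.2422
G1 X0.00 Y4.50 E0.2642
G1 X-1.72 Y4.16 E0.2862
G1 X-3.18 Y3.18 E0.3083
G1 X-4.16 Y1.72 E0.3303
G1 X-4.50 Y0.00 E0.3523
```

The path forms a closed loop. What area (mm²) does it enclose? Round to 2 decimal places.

62.00 mm²

Apply the shoelace formula to the sequence of (X, Y) vertices; enclosed area = 62.00 mm².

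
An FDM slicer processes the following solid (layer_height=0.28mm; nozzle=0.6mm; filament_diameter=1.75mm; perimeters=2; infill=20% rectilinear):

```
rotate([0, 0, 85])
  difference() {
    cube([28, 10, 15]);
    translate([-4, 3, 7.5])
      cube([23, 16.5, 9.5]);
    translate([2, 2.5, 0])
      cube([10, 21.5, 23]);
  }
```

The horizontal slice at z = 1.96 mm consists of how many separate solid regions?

At z = 1.96 mm: the 28×10 cube contributes its full rectangle; the cube at (-4, 3) is absent (z outside [7.5, 17]); the cube at (2, 2.5) is present — its section is the full 10×21.5 rectangle; After the difference (first − rest): starting from the 28×10 cube, the 10×21.5 cube at (2, 2.5) partially overlaps it — only the 75.00 mm² overlap (of its 215.00 mm²) is removed, clipping the outline — 1 connected region; (rotated 85° about Z; rotation is an isometry so areas/perimeters/island counts are preserved). The result has 1 disconnected region.

1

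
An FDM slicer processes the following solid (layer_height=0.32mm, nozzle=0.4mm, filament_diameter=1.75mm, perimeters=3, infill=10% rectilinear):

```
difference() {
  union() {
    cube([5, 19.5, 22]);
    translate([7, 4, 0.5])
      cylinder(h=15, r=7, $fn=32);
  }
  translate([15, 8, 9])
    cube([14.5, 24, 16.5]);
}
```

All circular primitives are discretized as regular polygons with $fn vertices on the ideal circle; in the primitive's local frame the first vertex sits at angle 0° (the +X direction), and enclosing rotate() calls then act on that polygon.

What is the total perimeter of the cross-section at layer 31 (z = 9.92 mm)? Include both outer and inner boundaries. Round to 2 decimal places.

At z = 9.92 mm: the 5×19.5 cube contributes its full rectangle (perimeter 49.00 mm); the cylinder at (7, 4): section is a regular 32-gon, circumradius r=7 (perimeter = 2·32·7.000·sin(180°/32) = 43.91 mm); Combining (union): the regions partially overlap (shared area 42.77 mm²), so the edge portions inside another operand are dropped and the merged outline is re-measured after clipping — boundary = 65.31 mm; the 14.5×24 cube at (15, 8) contributes its full rectangle (perimeter 77.00 mm); Subtracting the remaining from the first: starting from the result so far, the 14.5×24 cube at (15, 8) misses the remaining region (no effect) — boundary = 65.31 mm. Overall, the cross-section is a single solid region. Total boundary length (outer) = 65.31 mm.

65.31 mm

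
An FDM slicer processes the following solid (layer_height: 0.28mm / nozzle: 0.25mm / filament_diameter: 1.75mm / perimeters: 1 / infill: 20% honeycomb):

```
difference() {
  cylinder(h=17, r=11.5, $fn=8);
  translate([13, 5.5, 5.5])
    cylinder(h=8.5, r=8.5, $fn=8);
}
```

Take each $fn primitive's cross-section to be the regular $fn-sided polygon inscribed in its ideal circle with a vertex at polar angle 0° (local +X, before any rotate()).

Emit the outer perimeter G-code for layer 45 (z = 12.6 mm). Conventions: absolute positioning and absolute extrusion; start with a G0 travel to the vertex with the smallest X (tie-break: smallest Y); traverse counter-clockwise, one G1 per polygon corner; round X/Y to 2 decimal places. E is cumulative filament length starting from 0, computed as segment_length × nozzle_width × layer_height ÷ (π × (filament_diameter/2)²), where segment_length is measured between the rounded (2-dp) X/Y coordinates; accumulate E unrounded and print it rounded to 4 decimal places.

G0 X-11.50 Y0.00 Z12.60
G1 X-8.13 Y-8.13 E0.2561
G1 X0.00 Y-11.50 E0.5123
G1 X8.13 Y-8.13 E0.7684
G1 X10.66 Y-2.03 E0.9606
G1 X6.99 Y-0.51 E1.0762
G1 X4.50 Y5.50 E1.2655
G1 X5.96 Y9.03 E1.3767
G1 X0.00 Y11.50 E1.5644
G1 X-8.13 Y8.13 E1.8206
G1 X-11.50 Y0.00 E2.0767

At z = 12.6 mm: the cylinder: section is a regular 8-gon, circumradius r=11.5; the r=8.5 cylinder at (13, 5.5) gives a regular 8-gon of circumradius 8.5 (constant along its height); After the difference (first − rest): starting from the r=11.5 cylinder, the r=8.5 cylinder at (13, 5.5) partially overlaps it — only the 42.24 mm² overlap (of its 204.35 mm²) is removed, clipping the outline — 1 connected region. The outline is a single polygon with 10 vertices. Extrusion per mm of travel: 0.25 × 0.28 / (π × 0.875²) = 0.029103. Accumulating E over each segment gives final E = 2.0767.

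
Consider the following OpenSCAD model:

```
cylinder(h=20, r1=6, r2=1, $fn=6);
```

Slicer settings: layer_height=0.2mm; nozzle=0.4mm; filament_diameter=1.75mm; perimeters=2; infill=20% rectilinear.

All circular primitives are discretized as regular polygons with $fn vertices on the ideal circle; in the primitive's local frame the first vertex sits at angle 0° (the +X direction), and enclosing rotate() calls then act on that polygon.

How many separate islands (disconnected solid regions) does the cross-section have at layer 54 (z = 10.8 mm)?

At z = 10.8 mm: the cone (r1=6→r2=1) has section circumradius 3.300 here — a regular 6-gon. Overall, the cross-section is a single solid region. Island count = 1.

1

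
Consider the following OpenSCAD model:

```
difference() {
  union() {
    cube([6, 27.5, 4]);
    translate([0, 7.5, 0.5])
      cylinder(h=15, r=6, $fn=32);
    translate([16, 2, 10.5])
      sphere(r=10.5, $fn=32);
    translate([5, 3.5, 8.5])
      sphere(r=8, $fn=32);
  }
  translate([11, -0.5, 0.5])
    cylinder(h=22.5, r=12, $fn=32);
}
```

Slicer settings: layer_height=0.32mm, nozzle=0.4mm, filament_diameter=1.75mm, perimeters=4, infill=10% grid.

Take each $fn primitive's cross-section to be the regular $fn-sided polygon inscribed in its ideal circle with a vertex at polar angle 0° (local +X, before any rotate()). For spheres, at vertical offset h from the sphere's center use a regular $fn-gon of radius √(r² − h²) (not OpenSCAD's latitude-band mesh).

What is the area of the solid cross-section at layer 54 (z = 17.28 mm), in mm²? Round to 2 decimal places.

At z = 17.28 mm: the cube is absent (z outside [0, 4]); the cylinder at (0, 7.5) is not intersected at this z (z outside [0.5, 15.5]); the sphere at (16, 2): section is a regular 32-gon, circumradius = √(r²−h²) = √(10.5²−6.78²) = 8.018 (area = (32/2)·8.018²·sin(360°/32) = 200.65 mm²); the sphere at (5, 3.5) is absent (|z−center|=8.780 > r=8); Combining (union): only the r=10.5 sphere at (16, 2) is present, so the union is just that shape — area = 200.65 mm²; the r=12 cylinder at (11, -0.5) gives a regular 32-gon of circumradius 12 (constant along its height) (area = (32/2)·12.000²·sin(360°/32) = 449.49 mm²); Subtracting the remaining from the first: starting from the result so far (200.65 mm²), the r=12 cylinder at (11, -0.5) partially overlaps it — only the 184.51 mm² overlap (of its 449.49 mm²) is removed, clipping the outline — area = 16.15 mm². Overall, the cross-section is a single solid region. Net area = 16.15 mm².

16.15 mm²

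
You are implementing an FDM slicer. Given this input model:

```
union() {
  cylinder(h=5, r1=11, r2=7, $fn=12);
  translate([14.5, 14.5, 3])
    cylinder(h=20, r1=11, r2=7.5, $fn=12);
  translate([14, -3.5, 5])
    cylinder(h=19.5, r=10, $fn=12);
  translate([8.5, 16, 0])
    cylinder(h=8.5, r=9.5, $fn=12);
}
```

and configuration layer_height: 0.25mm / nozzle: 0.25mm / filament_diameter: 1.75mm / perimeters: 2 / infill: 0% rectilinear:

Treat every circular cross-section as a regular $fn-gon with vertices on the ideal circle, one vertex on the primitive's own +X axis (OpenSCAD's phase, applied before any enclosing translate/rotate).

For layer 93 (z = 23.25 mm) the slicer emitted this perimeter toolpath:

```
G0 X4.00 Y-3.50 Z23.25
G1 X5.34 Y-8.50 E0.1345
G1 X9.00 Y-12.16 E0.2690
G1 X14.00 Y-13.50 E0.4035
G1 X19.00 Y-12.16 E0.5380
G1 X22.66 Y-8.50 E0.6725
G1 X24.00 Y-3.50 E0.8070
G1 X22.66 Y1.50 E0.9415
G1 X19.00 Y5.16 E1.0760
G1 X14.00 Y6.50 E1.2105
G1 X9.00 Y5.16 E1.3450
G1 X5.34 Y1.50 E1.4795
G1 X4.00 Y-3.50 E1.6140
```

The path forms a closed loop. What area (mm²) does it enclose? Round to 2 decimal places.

299.99 mm²

Apply the shoelace formula to the sequence of (X, Y) vertices; enclosed area = 299.99 mm².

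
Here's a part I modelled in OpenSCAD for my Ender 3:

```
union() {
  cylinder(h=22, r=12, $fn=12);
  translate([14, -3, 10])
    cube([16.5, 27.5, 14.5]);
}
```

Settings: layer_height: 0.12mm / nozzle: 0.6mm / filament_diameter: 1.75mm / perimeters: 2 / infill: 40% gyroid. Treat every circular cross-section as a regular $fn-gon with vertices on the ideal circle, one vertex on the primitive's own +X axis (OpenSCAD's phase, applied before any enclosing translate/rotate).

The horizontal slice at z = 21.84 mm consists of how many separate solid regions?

At z = 21.84 mm: the cylinder: section is a regular 12-gon, circumradius r=12; the 16.5×27.5 cube at (14, -3) contributes its full rectangle; Combining (union): the 2 present regions are separate (no shared area or edge), so areas and boundary lengths simply add and each stays a separate island — 2 connected regions. The result has 2 disconnected regions.

2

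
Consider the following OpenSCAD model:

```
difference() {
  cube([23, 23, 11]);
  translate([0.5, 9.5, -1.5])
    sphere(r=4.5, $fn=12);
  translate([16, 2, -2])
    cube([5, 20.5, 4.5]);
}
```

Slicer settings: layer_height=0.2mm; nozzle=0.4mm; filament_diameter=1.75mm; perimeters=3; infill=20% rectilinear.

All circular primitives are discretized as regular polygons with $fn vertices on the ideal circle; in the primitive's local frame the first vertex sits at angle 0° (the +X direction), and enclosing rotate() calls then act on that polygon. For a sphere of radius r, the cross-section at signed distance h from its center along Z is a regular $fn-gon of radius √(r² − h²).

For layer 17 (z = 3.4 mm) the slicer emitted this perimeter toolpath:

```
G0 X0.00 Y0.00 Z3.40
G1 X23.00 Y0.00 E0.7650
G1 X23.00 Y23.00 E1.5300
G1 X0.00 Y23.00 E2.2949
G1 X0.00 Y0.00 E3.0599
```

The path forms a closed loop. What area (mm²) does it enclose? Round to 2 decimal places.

529.00 mm²

Apply the shoelace formula to the sequence of (X, Y) vertices; enclosed area = 529.00 mm².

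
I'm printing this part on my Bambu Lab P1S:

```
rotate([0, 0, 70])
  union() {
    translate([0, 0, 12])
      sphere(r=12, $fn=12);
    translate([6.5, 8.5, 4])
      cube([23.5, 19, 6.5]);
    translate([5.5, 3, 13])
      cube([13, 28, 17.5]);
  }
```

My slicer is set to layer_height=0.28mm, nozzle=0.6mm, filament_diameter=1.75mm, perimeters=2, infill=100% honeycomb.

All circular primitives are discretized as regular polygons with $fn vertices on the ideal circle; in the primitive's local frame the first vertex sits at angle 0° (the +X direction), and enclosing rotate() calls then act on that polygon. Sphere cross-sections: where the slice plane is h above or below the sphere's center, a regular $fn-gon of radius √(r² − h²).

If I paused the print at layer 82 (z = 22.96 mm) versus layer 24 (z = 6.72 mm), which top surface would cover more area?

layer 24 (z = 6.72 mm)

Layer 82 (z = 22.96): the sphere: section is a regular 12-gon, circumradius = √(r²−h²) = √(12²−10.96²) = 4.887 (area = (12/2)·4.887²·sin(360°/12) = 71.64 mm²); the cube at (6.5, 8.5) does not reach this height (z outside [4, 10.5]); the cube at (5.5, 3) is present — its section is the full 13×28 rectangle (area 364.00 mm²); Merging all regions: the 2 present regions are separate (no shared area or edge), so areas and boundary lengths simply add and each stays a separate island — area = 435.64 mm²; (rotated 70° about Z; rotation is an isometry so areas/perimeters/island counts are preserved). So its area = 435.64 mm². Layer 24 (z = 6.72): the r=12 sphere slices to a regular 12-gon of circumradius 10.776 (√(r²−h²) with h=5.28 from center) (area = (12/2)·10.776²·sin(360°/12) = 348.36 mm²); the cube at (6.5, 8.5) (footprint 23.5×19) is included at this height (area 446.50 mm²); the cube at (5.5, 3) is not intersected at this z (z outside [13, 30.5]); Merging all regions: the 2 present regions are separate (no shared area or edge), so areas and boundary lengths simply add and each stays a separate island — area = 794.86 mm²; (rotated 70° about Z; rotation is an isometry so areas/perimeters/island counts are preserved). So its area = 794.86 mm². Layer 24 is larger (794.86 vs 435.64 mm²).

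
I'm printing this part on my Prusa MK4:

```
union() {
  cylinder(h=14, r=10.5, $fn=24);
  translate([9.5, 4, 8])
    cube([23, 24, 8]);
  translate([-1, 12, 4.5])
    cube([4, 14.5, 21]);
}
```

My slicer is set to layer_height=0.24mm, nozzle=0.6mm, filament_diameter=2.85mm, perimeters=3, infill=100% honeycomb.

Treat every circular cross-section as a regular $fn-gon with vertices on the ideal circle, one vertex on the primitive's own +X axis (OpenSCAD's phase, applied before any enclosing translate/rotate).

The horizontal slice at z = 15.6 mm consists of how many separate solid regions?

2

At z = 15.6 mm: the cylinder does not reach this height (z outside [0, 14]); the cube at (9.5, 4) (footprint 23×24) is included at this height; the cube at (-1, 12) (footprint 4×14.5) is included at this height; Combining (union): the 2 present regions are separate (no shared area or edge), so areas and boundary lengths simply add and each stays a separate island — 2 connected regions. The result has 2 disconnected regions.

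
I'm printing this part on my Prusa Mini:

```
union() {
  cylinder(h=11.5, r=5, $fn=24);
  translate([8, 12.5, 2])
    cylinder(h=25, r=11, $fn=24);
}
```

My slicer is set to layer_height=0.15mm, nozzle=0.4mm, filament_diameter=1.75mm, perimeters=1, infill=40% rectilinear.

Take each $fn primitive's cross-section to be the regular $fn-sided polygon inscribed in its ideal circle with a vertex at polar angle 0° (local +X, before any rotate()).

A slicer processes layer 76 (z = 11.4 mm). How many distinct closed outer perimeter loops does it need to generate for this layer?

At z = 11.4 mm: the r=5 cylinder contributes a regular 24-gon of circumradius 5; the r=11 cylinder at (8, 12.5) contributes a regular 24-gon of circumradius 11; Merging all regions: the regions partially overlap (shared area 3.78 mm²), so overlapping operands fuse into one piece — 1 connected region. The result has 1 disconnected region.

1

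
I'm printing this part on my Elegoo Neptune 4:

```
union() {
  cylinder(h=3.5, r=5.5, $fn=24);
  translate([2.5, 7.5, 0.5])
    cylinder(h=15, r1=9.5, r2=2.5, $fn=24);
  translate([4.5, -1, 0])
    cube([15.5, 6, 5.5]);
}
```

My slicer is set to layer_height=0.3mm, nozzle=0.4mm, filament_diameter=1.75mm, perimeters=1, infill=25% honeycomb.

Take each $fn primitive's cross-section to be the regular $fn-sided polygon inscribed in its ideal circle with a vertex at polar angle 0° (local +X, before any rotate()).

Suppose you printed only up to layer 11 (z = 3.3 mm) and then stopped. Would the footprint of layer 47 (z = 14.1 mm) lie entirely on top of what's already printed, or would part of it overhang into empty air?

Compare the two slices. At z = 3.3: the r=5.5 cylinder gives a regular 24-gon of circumradius 5.5 (constant along its height) (area = (24/2)·5.500²·sin(360°/24) = 93.95 mm²); the cone at (2.5, 7.5) contributes a regular 24-gon of circumradius 8.193 (interpolated between r1=9.5 and r2=2.5 at t=0.187) (area = (24/2)·8.193²·sin(360°/24) = 208.50 mm²); the cube at (4.5, -1) (footprint 15.5×6) is included at this height (area 93.00 mm²); Merging all regions: the regions partially overlap — summed areas 395.45 mm² minus the doubly-counted overlap 64.33 mm² gives 331.12 mm² — area = 331.12 mm². At z = 14.1: the cylinder is not intersected at this z (z outside [0, 3.5]); the cone at (2.5, 7.5): at t=0.907 of its height the radius interpolates to r₁+(r₂−r₁)t = 3.153, giving a regular 24-gon of that circumradius (area = (24/2)·3.153²·sin(360°/24) = 30.88 mm²); the cube at (4.5, -1) is not intersected at this z (z outside [0, 5.5]); Combining (union): only the cone at (2.5, 7.5) is present, so the union is just that shape — area = 30.88 mm². Checking containment: the cross-section at z = 14.1 is a subset of the cross-section at z = 3.3.

entirely on top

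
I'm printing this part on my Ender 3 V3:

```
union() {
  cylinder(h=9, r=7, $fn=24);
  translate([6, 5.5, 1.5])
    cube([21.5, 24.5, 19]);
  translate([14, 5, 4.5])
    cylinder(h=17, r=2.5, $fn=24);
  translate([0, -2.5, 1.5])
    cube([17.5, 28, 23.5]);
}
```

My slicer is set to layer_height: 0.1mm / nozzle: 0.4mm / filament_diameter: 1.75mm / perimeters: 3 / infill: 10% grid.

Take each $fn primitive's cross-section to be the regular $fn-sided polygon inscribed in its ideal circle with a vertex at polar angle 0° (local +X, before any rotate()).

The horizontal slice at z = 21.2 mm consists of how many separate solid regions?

At z = 21.2 mm: the cylinder is absent (z outside [0, 9]); the cube at (6, 5.5) does not reach this height (z outside [1.5, 20.5]); the r=2.5 cylinder at (14, 5) contributes a regular 24-gon of circumradius 2.5; the cube at (0, -2.5) (footprint 17.5×28) is included at this height; Taking the union: the r=2.5 cylinder at (14, 5) lies entirely inside the 17.5×28 cube at (0, -2.5), so the union is just the 17.5×28 cube at (0, -2.5) — 1 connected region. The result has 1 disconnected region.

1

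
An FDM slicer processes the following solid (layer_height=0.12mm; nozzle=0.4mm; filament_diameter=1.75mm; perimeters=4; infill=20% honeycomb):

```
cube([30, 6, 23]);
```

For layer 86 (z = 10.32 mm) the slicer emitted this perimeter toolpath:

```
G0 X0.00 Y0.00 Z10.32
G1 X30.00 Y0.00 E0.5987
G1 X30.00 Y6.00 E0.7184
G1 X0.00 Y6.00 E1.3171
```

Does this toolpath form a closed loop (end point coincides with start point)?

no

Start point (G0): (0.00, 0.00). End point (last G1): the path does not return to the start — open.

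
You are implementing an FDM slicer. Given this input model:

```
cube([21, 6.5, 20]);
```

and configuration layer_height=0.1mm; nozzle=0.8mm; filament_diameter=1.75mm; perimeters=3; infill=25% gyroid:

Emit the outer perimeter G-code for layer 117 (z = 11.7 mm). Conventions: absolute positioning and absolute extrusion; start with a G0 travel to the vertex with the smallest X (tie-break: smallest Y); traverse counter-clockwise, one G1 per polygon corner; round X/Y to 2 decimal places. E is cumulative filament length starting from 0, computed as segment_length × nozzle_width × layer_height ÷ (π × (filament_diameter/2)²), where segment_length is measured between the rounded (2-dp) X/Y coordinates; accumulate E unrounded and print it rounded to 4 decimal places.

At z = 11.7 mm: the cube is present — its section is the full 21×6.5 rectangle. The outline is a single polygon with 4 vertices. Extrusion per mm of travel: 0.8 × 0.1 / (π × 0.875²) = 0.033260. Accumulating E over each segment gives final E = 1.8293.

G0 X0.00 Y0.00 Z11.70
G1 X21.00 Y0.00 E0.6985
G1 X21.00 Y6.50 E0.9147
G1 X0.00 Y6.50 E1.6131
G1 X0.00 Y0.00 E1.8293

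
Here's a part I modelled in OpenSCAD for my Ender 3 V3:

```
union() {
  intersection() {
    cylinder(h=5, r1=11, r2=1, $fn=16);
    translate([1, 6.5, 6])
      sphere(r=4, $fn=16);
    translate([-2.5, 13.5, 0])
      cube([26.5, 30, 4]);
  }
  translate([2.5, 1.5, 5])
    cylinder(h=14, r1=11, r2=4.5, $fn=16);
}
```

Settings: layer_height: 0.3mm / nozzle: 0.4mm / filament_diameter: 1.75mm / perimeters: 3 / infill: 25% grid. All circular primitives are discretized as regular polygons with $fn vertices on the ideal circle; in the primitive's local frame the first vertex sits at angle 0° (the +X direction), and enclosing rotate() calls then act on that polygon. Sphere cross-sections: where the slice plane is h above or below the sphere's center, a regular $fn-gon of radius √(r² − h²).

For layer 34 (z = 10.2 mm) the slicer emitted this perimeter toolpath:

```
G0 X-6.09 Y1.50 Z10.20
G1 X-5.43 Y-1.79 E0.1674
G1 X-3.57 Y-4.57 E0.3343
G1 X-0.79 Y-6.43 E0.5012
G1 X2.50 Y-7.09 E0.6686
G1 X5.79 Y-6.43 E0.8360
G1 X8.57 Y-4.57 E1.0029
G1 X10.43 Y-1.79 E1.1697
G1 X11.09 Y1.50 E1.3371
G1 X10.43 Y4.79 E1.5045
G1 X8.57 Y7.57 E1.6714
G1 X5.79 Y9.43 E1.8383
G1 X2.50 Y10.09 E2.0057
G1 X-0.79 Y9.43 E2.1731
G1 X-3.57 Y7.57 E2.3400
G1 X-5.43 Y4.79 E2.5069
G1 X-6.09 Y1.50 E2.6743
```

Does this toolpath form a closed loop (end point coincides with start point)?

Start point (G0): (-6.09, 1.50). End point (last G1): the path returns to the start — closed.

yes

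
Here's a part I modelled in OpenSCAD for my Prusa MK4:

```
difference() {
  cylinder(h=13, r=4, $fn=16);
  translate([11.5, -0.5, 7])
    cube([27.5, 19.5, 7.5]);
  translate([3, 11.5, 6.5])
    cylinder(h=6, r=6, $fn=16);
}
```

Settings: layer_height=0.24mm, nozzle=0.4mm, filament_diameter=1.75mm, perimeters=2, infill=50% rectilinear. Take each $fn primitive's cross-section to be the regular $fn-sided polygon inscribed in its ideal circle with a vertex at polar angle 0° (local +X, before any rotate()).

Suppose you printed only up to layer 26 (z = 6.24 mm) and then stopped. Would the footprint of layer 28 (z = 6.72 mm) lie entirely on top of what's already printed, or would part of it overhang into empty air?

entirely on top

Compare the two slices. At z = 6.24: the cylinder: section is a regular 16-gon, circumradius r=4 (area = (16/2)·4.000²·sin(360°/16) = 48.98 mm²); the cube at (11.5, -0.5) is not intersected at this z (z outside [7, 14.5]); the cylinder at (3, 11.5) does not reach this height (z outside [6.5, 12.5]); Taking the first minus the rest: none of the subtracted shapes is present at this height, so the r=4 cylinder is unchanged — area = 48.98 mm². At z = 6.72: the r=4 cylinder gives a regular 16-gon of circumradius 4 (constant along its height) (area = (16/2)·4.000²·sin(360°/16) = 48.98 mm²); the cube at (11.5, -0.5) is not intersected at this z (z outside [7, 14.5]); the r=6 cylinder at (3, 11.5) contributes a regular 16-gon of circumradius 6 (area = (16/2)·6.000²·sin(360°/16) = 110.21 mm²); Subtracting the remaining from the first: starting from the r=4 cylinder (48.98 mm²), the r=6 cylinder at (3, 11.5) misses the remaining region (no effect) — area = 48.98 mm². Checking containment: the cross-section at z = 6.72 is a subset of the cross-section at z = 6.24.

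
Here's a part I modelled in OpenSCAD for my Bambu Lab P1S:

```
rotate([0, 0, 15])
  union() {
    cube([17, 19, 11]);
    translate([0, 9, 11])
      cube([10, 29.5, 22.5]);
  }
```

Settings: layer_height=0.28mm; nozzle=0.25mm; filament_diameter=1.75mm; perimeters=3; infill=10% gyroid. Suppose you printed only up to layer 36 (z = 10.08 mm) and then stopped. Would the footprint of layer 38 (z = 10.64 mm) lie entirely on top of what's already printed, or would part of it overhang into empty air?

Compare the two slices. At z = 10.08: the cube (footprint 17×19) is included at this height (area 323.00 mm²); the cube at (0, 9) does not reach this height (z outside [11, 33.5]); Combining (union): only the 17×19 cube is present, so the union is just that shape — area = 323.00 mm²; (rotated 15° about Z; rotation is an isometry so areas/perimeters/island counts are preserved). At z = 10.64: the cube is present — its section is the full 17×19 rectangle (area 323.00 mm²); the cube at (0, 9) does not reach this height (z outside [11, 33.5]); Merging all regions: only the 17×19 cube is present, so the union is just that shape — area = 323.00 mm²; (rotated 15° about Z; rotation is an isometry so areas/perimeters/island counts are preserved). Checking containment: the cross-section at z = 10.64 is a subset of the cross-section at z = 10.08.

entirely on top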